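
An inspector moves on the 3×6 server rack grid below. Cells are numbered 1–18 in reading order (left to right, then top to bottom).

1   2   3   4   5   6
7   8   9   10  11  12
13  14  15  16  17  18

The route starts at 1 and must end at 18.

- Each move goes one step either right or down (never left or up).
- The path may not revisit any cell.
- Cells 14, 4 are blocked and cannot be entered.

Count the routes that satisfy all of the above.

A right/down-only route from 1 to 18 makes exactly 2 down-moves and 5 right-moves in some order.
With no other constraints that would be C(7,2) = 21 routes.
Subtract routes through each blocked cell (inclusion–exclusion for overlaps): − through 4: 6 − through 14: 3 → 12.
That gives 12 routes.

12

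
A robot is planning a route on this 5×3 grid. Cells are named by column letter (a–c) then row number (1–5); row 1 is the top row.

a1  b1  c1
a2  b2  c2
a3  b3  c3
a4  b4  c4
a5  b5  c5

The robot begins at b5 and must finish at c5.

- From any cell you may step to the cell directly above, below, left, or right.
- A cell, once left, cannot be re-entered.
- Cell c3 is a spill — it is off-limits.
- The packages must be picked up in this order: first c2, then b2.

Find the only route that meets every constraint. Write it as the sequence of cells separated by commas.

b5, a5, a4, a3, a2, a1, b1, c1, c2, b2, b3, b4, c4, c5

The waypoints must appear in the order c2, b2, with no cell reused.
Route from b5: left to a5, 4× up (reaching a1), 2× right (reaching c1), down to c2, left to b2, 2× down (reaching b4), right to c4, down to c5 — 13 moves in all.
Check: order respected (c2 at step 8, b2 at step 9).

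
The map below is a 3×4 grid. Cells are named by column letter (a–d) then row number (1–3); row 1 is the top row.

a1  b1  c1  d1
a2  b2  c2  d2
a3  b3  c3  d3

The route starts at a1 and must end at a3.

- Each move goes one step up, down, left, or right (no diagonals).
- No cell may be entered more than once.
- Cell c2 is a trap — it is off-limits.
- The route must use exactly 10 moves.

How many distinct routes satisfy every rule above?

2

Need simple routes of exactly 10 moves from a1 to a3 (Manhattan distance 2, so 4 moves are spent on a detour and 4 undoing it).
Enumerating: a1 a2 b2 b1 c1 d1 d2 d3 c3 b3 a3 | a1 b1 c1 d1 d2 d3 c3 b3 b2 a2 a3.
That gives 2 routes.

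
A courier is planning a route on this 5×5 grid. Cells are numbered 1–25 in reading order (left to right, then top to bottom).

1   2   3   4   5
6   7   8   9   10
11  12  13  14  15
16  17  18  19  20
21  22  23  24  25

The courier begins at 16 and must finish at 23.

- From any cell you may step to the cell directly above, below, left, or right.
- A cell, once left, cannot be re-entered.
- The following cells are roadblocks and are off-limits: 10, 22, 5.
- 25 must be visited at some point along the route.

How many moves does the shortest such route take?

7

Any route passes through 25 somewhere between 16 and 23. Summing Manhattan distances along the two legs (16 → 25 → 23) gives a lower bound of 5 + 2 = 7 moves.
A route of 7 moves achieves this: 16 → 17 → 18 → 19 → 20 → 25 → 24 → 23.
Since 7 matches the lower bound, it is optimal.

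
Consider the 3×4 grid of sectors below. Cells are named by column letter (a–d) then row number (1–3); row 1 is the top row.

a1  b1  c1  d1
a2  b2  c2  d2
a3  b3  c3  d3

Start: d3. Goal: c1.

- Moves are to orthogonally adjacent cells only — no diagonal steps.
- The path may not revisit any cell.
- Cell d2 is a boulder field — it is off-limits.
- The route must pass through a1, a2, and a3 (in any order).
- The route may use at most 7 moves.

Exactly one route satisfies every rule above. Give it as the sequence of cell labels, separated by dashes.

Any route must reach a1, a2, and a3 and still end at c1 within 7 moves, so the order of the required stops is forced.
Route from d3: left 3 to a3, up 2 to a1, right 2 to c1 — 7 moves in all.
Check: all required cells visited; 7 ≤ 7 moves.

d3 - c3 - b3 - a3 - a2 - a1 - b1 - c1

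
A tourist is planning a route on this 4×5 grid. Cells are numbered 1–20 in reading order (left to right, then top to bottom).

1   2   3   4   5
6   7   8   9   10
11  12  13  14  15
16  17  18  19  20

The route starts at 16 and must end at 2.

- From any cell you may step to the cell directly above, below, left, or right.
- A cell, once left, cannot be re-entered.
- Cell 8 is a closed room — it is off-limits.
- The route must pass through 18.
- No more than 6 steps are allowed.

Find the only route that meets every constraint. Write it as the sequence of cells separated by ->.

The budget equals the shortest possible length, so every move has to be on a shortest route through the required cells.
Route from 16: 2× right (reaching 18), up to 13, left to 12, 2× up (reaching 2) — 6 moves in all.
Check: all required cells visited; 6 ≤ 6 moves.

16 -> 17 -> 18 -> 13 -> 12 -> 7 -> 2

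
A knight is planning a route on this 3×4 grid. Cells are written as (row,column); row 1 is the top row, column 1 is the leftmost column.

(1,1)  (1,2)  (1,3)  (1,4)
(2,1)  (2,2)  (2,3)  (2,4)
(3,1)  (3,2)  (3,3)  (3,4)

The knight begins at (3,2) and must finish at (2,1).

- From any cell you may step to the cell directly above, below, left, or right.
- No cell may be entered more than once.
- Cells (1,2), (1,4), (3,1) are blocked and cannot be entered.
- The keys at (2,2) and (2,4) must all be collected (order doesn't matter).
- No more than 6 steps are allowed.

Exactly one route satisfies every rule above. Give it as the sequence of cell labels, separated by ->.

(3,2) -> (3,3) -> (3,4) -> (2,4) -> (2,3) -> (2,2) -> (2,1)

Any route must reach (2,2) and (2,4) and still end at (2,1) within 6 moves, so the order of the required stops is forced.
Route from (3,2): 2× right (reaching (3,4)), up to (2,4), 3× left (reaching (2,1)) — 6 moves in all.
Check: all required cells visited; 6 ≤ 6 moves.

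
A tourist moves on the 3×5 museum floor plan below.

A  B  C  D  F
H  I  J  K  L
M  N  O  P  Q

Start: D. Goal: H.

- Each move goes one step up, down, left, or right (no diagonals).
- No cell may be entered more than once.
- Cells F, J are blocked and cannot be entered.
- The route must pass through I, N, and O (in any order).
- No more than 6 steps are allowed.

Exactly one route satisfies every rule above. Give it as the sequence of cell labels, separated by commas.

D, K, P, O, N, I, H

Any route must reach I, N, and O and still end at H within 6 moves, so the order of the required stops is forced.
Route from D: down 2 to P, left 2 to N, up 1 to I, left 1 to H — 6 moves in all.
Check: all required cells visited; 6 ≤ 6 moves.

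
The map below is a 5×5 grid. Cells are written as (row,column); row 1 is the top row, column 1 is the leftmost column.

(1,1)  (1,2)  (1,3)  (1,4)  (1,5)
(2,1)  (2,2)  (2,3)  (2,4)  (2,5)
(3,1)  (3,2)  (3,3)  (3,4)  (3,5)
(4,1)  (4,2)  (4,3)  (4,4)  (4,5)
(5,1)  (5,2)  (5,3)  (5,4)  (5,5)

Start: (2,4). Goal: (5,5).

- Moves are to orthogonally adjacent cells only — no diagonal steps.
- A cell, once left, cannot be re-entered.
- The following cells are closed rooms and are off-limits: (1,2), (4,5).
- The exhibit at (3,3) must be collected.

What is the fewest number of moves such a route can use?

6

Any route passes through (3,3) somewhere between (2,4) and (5,5). Summing Manhattan distances along the two legs ((2,4) → (3,3) → (5,5)) gives a lower bound of 2 + 4 = 6 moves.
A route of 6 moves achieves this: (2,4) → (3,4) → (3,3) → (4,3) → (5,3) → (5,4) → (5,5).
Since 6 matches the lower bound, it is optimal.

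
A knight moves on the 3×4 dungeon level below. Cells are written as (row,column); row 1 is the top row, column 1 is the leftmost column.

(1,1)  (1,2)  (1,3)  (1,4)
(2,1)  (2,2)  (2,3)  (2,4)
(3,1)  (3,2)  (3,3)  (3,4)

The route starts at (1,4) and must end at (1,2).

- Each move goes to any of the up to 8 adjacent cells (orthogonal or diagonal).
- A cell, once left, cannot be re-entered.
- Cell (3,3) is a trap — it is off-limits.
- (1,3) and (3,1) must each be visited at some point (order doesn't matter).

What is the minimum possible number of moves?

5

Any route passes through (1,3) and (3,1) in some order between (1,4) and (1,2). Summing Chebyshev distances along each leg and taking the cheapest ordering ((1,4) → (1,3) → (3,1) → (1,2)) gives a lower bound of 1 + 2 + 2 = 5 moves.
A route of 5 moves achieves this: (1,4) → (1,3) → (2,2) → (3,1) → (2,1) → (1,2).
Since 5 matches the lower bound, it is optimal.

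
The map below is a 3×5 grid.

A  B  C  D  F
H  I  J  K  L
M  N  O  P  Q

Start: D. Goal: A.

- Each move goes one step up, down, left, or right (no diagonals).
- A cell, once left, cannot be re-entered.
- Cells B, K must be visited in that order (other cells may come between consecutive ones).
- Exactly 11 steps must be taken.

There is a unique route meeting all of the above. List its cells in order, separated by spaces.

The waypoints must appear in the order B, K, with no cell reused.
Route from D: 2× left (reaching B), down to I, 2× right (reaching K), down to P, 3× left (reaching M), 2× up (reaching A) — 11 moves in all.
Check: order respected (B at step 2, K at step 5); 11 moves as required.

D C B I J K P O N M H A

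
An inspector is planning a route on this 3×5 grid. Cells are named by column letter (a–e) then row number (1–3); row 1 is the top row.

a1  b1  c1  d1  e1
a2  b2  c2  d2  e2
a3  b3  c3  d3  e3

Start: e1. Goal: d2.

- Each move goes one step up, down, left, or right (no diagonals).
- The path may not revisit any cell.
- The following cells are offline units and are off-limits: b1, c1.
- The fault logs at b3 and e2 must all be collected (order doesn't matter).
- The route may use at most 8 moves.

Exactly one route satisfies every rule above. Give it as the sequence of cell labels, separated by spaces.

e1 e2 e3 d3 c3 b3 b2 c2 d2

The budget equals the shortest possible length, so every move has to be on a shortest route through the required cells.
Route from e1: down 2 to e3, left 3 to b3, up 1 to b2, right 2 to d2 — 8 moves in all.
Check: all required cells visited; 8 ≤ 8 moves.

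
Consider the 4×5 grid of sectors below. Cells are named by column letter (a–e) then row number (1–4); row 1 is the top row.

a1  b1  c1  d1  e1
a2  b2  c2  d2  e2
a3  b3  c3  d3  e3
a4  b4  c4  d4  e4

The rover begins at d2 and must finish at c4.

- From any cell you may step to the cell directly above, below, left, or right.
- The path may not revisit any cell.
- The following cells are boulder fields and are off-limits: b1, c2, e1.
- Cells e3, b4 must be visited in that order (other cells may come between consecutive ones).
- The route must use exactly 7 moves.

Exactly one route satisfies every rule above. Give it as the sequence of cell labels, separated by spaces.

d2 e2 e3 d3 c3 b3 b4 c4

The waypoints must appear in the order e3, b4, with no cell reused.
Route from d2: right to e2, down to e3, 3× left (reaching b3), down to b4, right to c4 — 7 moves in all.
Check: order respected (e3 at step 2, b4 at step 6); 7 moves as required.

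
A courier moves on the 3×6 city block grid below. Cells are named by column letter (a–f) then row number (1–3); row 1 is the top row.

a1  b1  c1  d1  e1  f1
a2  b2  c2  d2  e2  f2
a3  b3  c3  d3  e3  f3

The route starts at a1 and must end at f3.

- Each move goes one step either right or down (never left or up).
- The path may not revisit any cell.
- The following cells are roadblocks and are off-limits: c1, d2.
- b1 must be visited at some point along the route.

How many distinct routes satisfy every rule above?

2

A right/down-only route from a1 to f3 makes exactly 2 down-moves and 5 right-moves in some order.
With no other constraints that would be C(7,2) = 21 routes.
Split at b1 and multiply the segment counts (each segment already excludes blocked cells): a1→b1: 1; b1→f3: 2; product = 2.
That gives 2 routes.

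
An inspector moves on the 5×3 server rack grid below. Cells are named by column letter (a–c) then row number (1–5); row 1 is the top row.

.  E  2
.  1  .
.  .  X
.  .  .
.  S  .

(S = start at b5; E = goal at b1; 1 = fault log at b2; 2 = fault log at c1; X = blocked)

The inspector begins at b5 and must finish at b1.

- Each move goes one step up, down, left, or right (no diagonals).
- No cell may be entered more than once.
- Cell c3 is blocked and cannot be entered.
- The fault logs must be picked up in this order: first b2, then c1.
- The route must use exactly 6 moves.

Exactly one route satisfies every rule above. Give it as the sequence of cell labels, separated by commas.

b5, b4, b3, b2, c2, c1, b1

The waypoints must appear in the order b2, c1, with no cell reused.
Route from b5: up 3 to b2, right 1 to c2, up 1 to c1, left 1 to b1 — 6 moves in all.
Check: order respected (1 at step 3, 2 at step 5); 6 moves as required.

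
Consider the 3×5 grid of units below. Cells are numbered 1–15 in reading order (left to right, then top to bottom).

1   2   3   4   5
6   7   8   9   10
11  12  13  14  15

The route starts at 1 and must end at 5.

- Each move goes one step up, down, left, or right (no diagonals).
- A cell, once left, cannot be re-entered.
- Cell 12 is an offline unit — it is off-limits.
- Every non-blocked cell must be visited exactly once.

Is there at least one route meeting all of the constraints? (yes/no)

no

Cell 11 has only one open neighbour but is neither the start nor the goal, so a Hamiltonian route would have to both enter and leave it through the same neighbour — impossible without revisiting.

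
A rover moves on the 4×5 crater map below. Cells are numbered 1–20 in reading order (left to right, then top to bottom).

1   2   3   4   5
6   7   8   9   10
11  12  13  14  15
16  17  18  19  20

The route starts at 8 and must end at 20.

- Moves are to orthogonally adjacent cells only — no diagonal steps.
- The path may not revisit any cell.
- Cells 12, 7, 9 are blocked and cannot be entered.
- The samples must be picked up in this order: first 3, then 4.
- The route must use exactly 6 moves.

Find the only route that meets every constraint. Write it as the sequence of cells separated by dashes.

8 - 3 - 4 - 5 - 10 - 15 - 20

The waypoints must appear in the order 3, 4, with no cell reused.
Route from 8: up 1 to 3, right 2 to 5, down 3 to 20 — 6 moves in all.
Check: order respected (3 at step 1, 4 at step 2); 6 moves as required.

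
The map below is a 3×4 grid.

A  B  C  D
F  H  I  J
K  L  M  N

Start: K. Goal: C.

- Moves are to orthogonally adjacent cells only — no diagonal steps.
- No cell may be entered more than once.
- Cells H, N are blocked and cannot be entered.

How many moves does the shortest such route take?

4

The Manhattan distance from K to C is |3−1| + |1−3| = 4, so at least 4 moves are needed.
A route of 4 moves achieves this: K → F → A → B → C.
Since 4 matches the lower bound, it is optimal.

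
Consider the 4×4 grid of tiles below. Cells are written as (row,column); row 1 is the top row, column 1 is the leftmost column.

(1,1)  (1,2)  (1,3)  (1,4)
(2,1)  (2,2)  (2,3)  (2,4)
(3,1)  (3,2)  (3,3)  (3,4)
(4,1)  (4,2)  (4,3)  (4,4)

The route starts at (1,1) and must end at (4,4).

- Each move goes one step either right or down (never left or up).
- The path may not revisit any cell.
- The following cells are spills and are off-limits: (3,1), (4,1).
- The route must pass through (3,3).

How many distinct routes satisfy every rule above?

10

A right/down-only route from (1,1) to (4,4) makes exactly 3 down-moves and 3 right-moves in some order.
With no other constraints that would be C(6,3) = 20 routes.
Split at (3,3) and multiply the segment counts (each segment already excludes blocked cells): (1,1)→(3,3): 5; (3,3)→(4,4): 2; product = 10.
That gives 10 routes.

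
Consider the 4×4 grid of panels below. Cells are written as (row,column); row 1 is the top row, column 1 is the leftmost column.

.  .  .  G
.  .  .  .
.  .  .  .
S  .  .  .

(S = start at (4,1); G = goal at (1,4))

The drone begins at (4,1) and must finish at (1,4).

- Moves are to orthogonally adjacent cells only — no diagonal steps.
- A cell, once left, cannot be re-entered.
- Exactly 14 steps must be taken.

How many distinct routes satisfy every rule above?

Need simple routes of exactly 14 moves from (4,1) to (1,4) (Manhattan distance 6, so 4 moves are spent on a detour and 4 undoing it).
Branch systematically from the start, pruning whenever the remaining move budget drops below the Manhattan distance to (1,4) or differs from it in parity. Grouping the completions by first move — via (3,1): 16; via (4,2): 16 — and summing: 16 + 16 = 32.
That gives 32 routes.

32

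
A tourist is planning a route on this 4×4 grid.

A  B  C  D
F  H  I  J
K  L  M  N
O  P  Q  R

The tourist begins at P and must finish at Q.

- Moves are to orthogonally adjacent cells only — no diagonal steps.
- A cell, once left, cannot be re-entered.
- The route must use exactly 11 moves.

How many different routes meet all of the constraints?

Need simple routes of exactly 11 moves from P to Q (Manhattan distance 1, so 5 moves are spent on a detour and 5 undoing it).
Branch systematically from the start, pruning whenever the remaining move budget drops below the Manhattan distance to Q or differs from it in parity. Grouping the completions by first move — via L: 25; via O: 30 (no valid completion starts via Q) — and summing: 25 + 30 = 55.
That gives 55 routes.

55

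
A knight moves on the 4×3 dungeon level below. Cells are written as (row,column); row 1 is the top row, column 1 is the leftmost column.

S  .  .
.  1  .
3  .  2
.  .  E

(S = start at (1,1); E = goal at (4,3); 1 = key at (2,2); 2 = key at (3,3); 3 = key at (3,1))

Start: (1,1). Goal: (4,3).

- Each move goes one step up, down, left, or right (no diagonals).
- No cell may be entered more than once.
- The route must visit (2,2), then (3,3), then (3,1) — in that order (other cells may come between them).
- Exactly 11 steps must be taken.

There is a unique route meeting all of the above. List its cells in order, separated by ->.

The waypoints must appear in the order (2,2), (3,3), (3,1), with no cell reused.
Route from (1,1): down 1 to (2,1), right 1 to (2,2), up 1 to (1,2), right 1 to (1,3), down 2 to (3,3), left 2 to (3,1), down 1 to (4,1), right 2 to (4,3) — 11 moves in all.
Check: order respected (1 at step 2, 2 at step 6, 3 at step 8); 11 moves as required.

(1,1) -> (2,1) -> (2,2) -> (1,2) -> (1,3) -> (2,3) -> (3,3) -> (3,2) -> (3,1) -> (4,1) -> (4,2) -> (4,3)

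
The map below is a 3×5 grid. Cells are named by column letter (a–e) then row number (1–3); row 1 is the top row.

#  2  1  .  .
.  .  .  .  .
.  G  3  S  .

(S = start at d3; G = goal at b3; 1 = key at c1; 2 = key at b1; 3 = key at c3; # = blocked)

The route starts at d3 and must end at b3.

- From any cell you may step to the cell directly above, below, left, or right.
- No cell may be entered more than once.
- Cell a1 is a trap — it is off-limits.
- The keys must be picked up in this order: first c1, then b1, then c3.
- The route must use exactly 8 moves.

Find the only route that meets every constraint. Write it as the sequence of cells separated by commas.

The waypoints must appear in the order c1, b1, c3, with no cell reused.
Route from d3: 2× up (reaching d1), 2× left (reaching b1), down to b2, right to c2, down to c3, left to b3 — 8 moves in all.
Check: order respected (1 at step 3, 2 at step 4, 3 at step 7); 8 moves as required.

d3, d2, d1, c1, b1, b2, c2, c3, b3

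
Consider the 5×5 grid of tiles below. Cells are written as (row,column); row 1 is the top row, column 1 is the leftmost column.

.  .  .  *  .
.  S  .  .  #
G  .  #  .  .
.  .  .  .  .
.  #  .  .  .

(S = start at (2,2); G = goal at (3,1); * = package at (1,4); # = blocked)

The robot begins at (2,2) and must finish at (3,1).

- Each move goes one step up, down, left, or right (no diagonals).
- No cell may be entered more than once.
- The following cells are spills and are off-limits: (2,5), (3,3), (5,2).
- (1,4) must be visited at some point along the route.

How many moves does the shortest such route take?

Any route passes through (1,4) somewhere between (2,2) and (3,1). Summing Manhattan distances along the two legs ((2,2) → (1,4) → (3,1)) gives a lower bound of 3 + 5 = 8 moves.
A route of 8 moves achieves this: (2,2) → (2,3) → (2,4) → (1,4) → (1,3) → (1,2) → (1,1) → (2,1) → (3,1).
Since 8 matches the lower bound, it is optimal.

8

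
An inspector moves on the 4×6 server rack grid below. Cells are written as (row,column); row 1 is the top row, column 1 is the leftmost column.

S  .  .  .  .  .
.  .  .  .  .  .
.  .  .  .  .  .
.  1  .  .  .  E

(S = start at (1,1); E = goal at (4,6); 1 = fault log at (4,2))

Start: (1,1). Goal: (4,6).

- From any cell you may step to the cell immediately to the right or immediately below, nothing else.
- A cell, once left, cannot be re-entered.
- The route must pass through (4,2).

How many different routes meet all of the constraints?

4

A right/down-only route from (1,1) to (4,6) makes exactly 3 down-moves and 5 right-moves in some order.
With no other constraints that would be C(8,3) = 56 routes.
Split at (4,2) and multiply the segment counts: (1,1)→(4,2): 4; (4,2)→(4,6): 1; product = 4.
That gives 4 routes.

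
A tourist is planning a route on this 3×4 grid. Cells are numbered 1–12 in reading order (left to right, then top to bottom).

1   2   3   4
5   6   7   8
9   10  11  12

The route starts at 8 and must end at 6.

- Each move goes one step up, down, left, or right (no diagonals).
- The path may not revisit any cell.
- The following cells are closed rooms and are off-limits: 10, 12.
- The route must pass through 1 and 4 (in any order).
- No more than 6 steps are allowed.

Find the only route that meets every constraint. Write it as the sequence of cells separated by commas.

The budget equals the shortest possible length, so every move has to be on a shortest route through the required cells.
Route from 8: up 1 to 4, left 3 to 1, down 1 to 5, right 1 to 6 — 6 moves in all.
Check: all required cells visited; 6 ≤ 6 moves.

8, 4, 3, 2, 1, 5, 6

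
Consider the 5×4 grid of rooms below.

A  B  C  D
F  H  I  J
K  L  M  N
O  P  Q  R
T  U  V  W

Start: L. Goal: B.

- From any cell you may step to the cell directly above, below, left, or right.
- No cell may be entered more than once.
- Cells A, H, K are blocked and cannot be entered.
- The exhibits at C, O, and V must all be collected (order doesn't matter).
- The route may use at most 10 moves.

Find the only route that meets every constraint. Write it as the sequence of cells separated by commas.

L, P, O, T, U, V, Q, M, I, C, B

The 10-move cap with required stops at C, O, V leaves no slack for detours.
Route from L: down to P, left to O, down to T, 2× right (reaching V), 4× up (reaching C), left to B — 10 moves in all.
Check: all required cells visited; 10 ≤ 10 moves.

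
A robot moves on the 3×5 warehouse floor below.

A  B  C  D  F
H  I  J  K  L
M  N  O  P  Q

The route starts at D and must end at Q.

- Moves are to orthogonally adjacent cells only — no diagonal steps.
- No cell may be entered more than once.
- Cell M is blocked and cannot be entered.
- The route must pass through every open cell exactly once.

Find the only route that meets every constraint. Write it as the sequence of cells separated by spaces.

Need to visit all 14 open cells exactly once, starting at D and ending at Q.
Cell H has only two open neighbours (A and I), so the path must pass straight through it: one of those is the cell it's entered from and the other is where it exits.
Route from D: right 1 to F, down 1 to L, left 2 to J, up 1 to C, left 2 to A, down 1 to H, right 1 to I, down 1 to N, right 3 to Q — 13 moves in all.
Check: all 14 open cells covered.

D F L K J C B A H I N O P Q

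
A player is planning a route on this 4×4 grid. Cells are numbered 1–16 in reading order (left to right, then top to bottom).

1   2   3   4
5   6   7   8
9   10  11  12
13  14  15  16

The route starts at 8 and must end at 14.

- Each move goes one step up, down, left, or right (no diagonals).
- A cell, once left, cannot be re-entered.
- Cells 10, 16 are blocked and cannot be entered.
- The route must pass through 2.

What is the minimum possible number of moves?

8

Any route passes through 2 somewhere between 8 and 14. Summing Manhattan distances along the two legs (8 → 2 → 14) gives a lower bound of 3 + 3 = 6 moves.
That bound ignores the blocked cells. Measuring each leg by the fewest moves that actually steer around them (8→2: 3; 2→14: 5) raises the lower bound to 8.
A route of 8 moves exists: 8 → 4 → 3 → 2 → 6 → 5 → 9 → 13 → 14.
Since 8 matches that lower bound, it is optimal.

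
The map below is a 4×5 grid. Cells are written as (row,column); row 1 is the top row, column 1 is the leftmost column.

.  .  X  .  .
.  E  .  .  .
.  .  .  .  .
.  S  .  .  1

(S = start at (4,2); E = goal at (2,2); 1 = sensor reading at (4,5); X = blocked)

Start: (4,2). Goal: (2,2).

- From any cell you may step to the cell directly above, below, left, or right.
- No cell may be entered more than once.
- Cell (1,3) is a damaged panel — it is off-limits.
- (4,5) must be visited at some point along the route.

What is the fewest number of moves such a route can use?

Any route passes through (4,5) somewhere between (4,2) and (2,2). Summing Manhattan distances along the two legs ((4,2) → (4,5) → (2,2)) gives a lower bound of 3 + 5 = 8 moves.
A route of 8 moves achieves this: (4,2) → (4,3) → (4,4) → (4,5) → (3,5) → (2,5) → (2,4) → (2,3) → (2,2).
Since 8 matches the lower bound, it is optimal.

8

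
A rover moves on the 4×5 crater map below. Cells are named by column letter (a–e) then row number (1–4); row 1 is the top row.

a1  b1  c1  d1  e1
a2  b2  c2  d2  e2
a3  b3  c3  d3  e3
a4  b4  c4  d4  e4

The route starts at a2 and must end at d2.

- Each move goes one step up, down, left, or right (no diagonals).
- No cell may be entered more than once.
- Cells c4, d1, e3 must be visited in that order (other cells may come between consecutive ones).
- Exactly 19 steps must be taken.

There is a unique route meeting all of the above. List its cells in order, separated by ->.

The waypoints must appear in the order c4, d1, e3, with no cell reused.
Route from a2: up to a1, right to b1, 2× down (reaching b3), left to a3, down to a4, 2× right (reaching c4), 3× up (reaching c1), 2× right (reaching e1), 3× down (reaching e4), left to d4, 2× up (reaching d2) — 19 moves in all.
Check: order respected (c4 at step 8, d1 at step 12, e3 at step 15); 19 moves as required.

a2 -> a1 -> b1 -> b2 -> b3 -> a3 -> a4 -> b4 -> c4 -> c3 -> c2 -> c1 -> d1 -> e1 -> e2 -> e3 -> e4 -> d4 -> d3 -> d2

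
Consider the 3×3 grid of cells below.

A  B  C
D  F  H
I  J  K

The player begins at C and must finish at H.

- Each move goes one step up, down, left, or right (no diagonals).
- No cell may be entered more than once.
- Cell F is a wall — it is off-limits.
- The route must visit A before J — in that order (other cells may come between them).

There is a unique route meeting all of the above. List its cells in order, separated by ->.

The waypoints must appear in the order A, J, with no cell reused.
Route from C: 2× left (reaching A), 2× down (reaching I), 2× right (reaching K), up to H — 7 moves in all.
Check: order respected (A at step 2, J at step 5).

C -> B -> A -> D -> I -> J -> K -> H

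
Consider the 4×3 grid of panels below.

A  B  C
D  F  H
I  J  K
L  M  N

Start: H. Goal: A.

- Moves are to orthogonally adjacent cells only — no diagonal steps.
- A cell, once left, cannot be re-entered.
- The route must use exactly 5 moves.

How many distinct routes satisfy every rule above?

Need simple routes of exactly 5 moves from H to A (Manhattan distance 3, so 1 moves are spent on a detour and 1 undoing it).
Enumerating: H C B F D A | H K J F B A | H K J F D A | H K J I D A | H F J I D A.
That gives 5 routes.

5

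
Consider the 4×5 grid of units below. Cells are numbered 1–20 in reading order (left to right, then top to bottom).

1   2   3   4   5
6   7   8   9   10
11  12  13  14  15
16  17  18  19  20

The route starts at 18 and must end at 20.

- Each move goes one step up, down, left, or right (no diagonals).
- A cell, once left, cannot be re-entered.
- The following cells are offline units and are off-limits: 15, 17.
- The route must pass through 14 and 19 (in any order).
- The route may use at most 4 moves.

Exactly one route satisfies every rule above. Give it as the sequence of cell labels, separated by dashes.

18 - 13 - 14 - 19 - 20

The budget equals the shortest possible length, so every move has to be on a shortest route through the required cells.
Route from 18: up 1 to 13, right 1 to 14, down 1 to 19, right 1 to 20 — 4 moves in all.
Check: all required cells visited; 4 ≤ 4 moves.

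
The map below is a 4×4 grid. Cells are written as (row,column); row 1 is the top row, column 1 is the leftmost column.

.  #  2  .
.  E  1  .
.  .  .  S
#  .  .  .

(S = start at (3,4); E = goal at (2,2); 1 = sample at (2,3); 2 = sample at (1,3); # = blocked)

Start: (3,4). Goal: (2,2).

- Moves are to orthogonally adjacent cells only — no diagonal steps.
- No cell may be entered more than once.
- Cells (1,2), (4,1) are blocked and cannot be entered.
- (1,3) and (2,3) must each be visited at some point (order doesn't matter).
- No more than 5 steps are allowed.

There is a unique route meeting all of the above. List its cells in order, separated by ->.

(3,4) -> (2,4) -> (1,4) -> (1,3) -> (2,3) -> (2,2)

Any route must reach (1,3) and (2,3) and still end at (2,2) within 5 moves, so the order of the required stops is forced.
Route from (3,4): up 2 to (1,4), left 1 to (1,3), down 1 to (2,3), left 1 to (2,2) — 5 moves in all.
Check: all required cells visited; 5 ≤ 5 moves.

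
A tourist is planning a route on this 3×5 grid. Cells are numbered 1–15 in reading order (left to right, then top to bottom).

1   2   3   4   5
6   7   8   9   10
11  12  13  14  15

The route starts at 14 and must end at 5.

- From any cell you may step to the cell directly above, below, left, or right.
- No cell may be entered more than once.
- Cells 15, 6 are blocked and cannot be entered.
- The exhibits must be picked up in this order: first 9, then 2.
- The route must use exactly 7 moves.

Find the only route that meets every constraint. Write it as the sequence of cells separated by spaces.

14 9 8 7 2 3 4 5

The waypoints must appear in the order 9, 2, with no cell reused.
Route from 14: up to 9, 2× left (reaching 7), up to 2, 3× right (reaching 5) — 7 moves in all.
Check: order respected (9 at step 1, 2 at step 4); 7 moves as required.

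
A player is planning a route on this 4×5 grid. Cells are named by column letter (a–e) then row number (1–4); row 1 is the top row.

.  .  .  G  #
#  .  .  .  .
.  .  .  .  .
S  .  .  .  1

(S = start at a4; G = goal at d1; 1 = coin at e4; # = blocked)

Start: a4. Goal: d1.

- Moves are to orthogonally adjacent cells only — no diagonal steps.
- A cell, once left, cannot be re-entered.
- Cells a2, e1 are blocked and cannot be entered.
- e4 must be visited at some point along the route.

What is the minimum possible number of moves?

Any route passes through e4 somewhere between a4 and d1. Summing Manhattan distances along the two legs (a4 → e4 → d1) gives a lower bound of 4 + 4 = 8 moves.
A route of 8 moves achieves this: a4 → b4 → c4 → d4 → e4 → e3 → e2 → d2 → d1.
Since 8 matches the lower bound, it is optimal.

8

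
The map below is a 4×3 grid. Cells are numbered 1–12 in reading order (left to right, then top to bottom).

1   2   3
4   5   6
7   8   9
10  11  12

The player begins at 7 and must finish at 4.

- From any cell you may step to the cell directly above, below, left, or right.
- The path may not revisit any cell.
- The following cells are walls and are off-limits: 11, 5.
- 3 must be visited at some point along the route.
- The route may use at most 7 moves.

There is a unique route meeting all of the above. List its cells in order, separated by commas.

7, 8, 9, 6, 3, 2, 1, 4

The 7-move cap with required stops at 3 leaves no slack for detours.
Route from 7: right 2 to 9, up 2 to 3, left 2 to 1, down 1 to 4 — 7 moves in all.
Check: all required cells visited; 7 ≤ 7 moves.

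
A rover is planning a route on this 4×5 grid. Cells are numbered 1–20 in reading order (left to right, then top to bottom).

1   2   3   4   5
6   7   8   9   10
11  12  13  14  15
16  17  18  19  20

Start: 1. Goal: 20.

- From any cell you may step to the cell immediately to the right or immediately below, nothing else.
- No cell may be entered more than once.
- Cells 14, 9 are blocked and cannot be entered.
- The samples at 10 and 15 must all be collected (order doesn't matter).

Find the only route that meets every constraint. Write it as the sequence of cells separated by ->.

Moves only go right or down, so the column and row indices never decrease.
Route from 1: right 4 to 5, down 3 to 20 — 7 moves in all.
Check: all required cells visited.

1 -> 2 -> 3 -> 4 -> 5 -> 10 -> 15 -> 20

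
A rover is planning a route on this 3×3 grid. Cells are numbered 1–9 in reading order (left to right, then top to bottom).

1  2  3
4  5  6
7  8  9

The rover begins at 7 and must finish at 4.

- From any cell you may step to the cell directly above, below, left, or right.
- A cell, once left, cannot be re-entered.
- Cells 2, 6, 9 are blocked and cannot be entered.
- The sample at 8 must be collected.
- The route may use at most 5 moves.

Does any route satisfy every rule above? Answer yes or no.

yes

One route that works: 7 → 8 → 5 → 4.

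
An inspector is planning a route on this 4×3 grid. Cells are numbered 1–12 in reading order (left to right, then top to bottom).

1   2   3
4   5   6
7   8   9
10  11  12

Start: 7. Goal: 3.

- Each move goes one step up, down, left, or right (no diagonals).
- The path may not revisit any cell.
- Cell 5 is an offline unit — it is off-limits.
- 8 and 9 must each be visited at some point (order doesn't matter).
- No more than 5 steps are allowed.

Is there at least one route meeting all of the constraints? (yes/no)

One route that works: 7 → 8 → 9 → 6 → 3.

yes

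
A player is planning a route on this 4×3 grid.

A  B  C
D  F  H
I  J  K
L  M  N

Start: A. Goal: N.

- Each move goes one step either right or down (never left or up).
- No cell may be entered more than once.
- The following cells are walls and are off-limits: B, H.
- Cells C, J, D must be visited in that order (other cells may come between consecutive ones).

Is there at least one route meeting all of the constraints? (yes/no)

J lies to the left of C, so going from C to J would need a leftward move — but moves only go right/down, so C cannot be visited before J.

no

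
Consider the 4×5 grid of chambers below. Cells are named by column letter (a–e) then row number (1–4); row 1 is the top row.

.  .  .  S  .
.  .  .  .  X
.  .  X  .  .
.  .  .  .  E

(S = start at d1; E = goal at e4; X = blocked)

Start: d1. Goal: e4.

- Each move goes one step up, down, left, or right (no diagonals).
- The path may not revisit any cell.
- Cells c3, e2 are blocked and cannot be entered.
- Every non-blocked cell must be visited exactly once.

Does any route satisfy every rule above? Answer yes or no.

Cell e1 has only one open neighbour but is neither the start nor the goal, so a Hamiltonian route would have to both enter and leave it through the same neighbour — impossible without revisiting.

no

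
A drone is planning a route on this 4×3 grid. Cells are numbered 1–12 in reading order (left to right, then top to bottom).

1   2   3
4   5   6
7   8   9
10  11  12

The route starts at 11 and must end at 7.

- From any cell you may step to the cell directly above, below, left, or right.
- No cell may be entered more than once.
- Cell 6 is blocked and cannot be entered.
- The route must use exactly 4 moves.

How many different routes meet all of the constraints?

2

Need simple routes of exactly 4 moves from 11 to 7 (Manhattan distance 2, so 1 moves are spent on a detour and 1 undoing it).
Enumerating: 11 8 5 4 7 | 11 12 9 8 7.
That gives 2 routes.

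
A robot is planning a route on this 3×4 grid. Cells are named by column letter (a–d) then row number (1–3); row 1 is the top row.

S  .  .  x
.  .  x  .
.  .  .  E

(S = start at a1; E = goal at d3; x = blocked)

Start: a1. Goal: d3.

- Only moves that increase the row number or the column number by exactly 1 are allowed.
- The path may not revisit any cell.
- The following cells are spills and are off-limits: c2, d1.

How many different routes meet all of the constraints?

3

A right/down-only route from a1 to d3 makes exactly 2 down-moves and 3 right-moves in some order.
With no other constraints that would be C(5,2) = 10 routes.
Subtract routes through each blocked cell (inclusion–exclusion for overlaps): − through d1: 1 − through c2: 6 → 3.
That gives 3 routes.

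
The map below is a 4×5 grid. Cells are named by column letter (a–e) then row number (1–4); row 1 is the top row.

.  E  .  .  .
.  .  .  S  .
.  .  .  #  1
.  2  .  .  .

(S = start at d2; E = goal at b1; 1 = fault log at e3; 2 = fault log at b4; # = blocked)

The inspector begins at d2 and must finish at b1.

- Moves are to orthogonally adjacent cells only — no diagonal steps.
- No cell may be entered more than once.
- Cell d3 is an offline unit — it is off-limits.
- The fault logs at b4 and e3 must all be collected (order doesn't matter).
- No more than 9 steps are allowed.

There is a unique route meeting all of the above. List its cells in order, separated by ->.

The budget equals the shortest possible length, so every move has to be on a shortest route through the required cells.
Route from d2: right to e2, 2× down (reaching e4), 3× left (reaching b4), 3× up (reaching b1) — 9 moves in all.
Check: all required cells visited; 9 ≤ 9 moves.

d2 -> e2 -> e3 -> e4 -> d4 -> c4 -> b4 -> b3 -> b2 -> b1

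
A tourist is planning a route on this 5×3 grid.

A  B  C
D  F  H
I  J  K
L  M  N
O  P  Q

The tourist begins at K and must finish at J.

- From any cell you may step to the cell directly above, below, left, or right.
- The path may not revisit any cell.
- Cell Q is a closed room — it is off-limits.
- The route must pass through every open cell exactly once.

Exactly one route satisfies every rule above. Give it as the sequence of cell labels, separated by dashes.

Need to visit all 14 open cells exactly once, starting at K and ending at J.
Cell P has only two open neighbours (M and O), so the path must pass straight through it: one of those is the cell it's entered from and the other is where it exits.
Route from K: down to N, left to M, down to P, left to O, 4× up (reaching A), 2× right (reaching C), down to H, left to F, down to J — 13 moves in all.
Check: all 14 open cells covered.

K - N - M - P - O - L - I - D - A - B - C - H - F - J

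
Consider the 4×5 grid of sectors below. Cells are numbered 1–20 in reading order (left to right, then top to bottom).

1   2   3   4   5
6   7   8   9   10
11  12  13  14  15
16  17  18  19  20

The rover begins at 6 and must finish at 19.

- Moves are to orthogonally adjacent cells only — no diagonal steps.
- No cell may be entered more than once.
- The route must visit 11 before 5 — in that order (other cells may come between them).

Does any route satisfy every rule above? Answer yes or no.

One route that works: 6 → 11 → 12 → 7 → 2 → 3 → 4 → 5 → 10 → 15 → 20 → 19.

yes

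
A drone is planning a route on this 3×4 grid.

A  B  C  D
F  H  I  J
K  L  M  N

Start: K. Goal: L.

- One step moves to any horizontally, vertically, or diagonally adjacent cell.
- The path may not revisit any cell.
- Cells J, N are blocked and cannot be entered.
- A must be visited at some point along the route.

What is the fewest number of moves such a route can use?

4

Any route passes through A somewhere between K and L. Summing Chebyshev distances along the two legs (K → A → L) gives a lower bound of 2 + 2 = 4 moves.
A route of 4 moves achieves this: K → F → A → H → L.
Since 4 matches the lower bound, it is optimal.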